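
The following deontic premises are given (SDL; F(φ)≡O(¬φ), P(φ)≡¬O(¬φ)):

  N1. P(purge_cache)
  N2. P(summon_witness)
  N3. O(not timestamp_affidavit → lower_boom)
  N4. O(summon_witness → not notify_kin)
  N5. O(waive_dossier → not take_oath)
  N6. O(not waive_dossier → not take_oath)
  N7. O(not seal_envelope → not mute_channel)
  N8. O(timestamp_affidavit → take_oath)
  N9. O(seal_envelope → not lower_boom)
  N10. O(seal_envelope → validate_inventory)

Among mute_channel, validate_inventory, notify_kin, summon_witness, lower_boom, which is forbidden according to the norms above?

mute_channel

By case analysis on not waive_dossier: premise 6 gives O(not waive_dossier → not take_oath) and premise 5 gives O(waive_dossier → not take_oath), so O(not take_oath) either way.
The contrapositive of premise 8 (O(timestamp_affidavit → take_oath)) is O(not take_oath → not timestamp_affidavit), and O(not take_oath) is already established, so O(not timestamp_affidavit).
Premise 3 is O(not timestamp_affidavit → lower_boom); since O(not timestamp_affidavit), deontic closure gives O(lower_boom).
Premise 9 is O(seal_envelope → not lower_boom); contrapositively O(lower_boom → not seal_envelope). Since O(lower_boom) holds, K gives O(not seal_envelope).
Applying K to premise 7 (O(not seal_envelope → not mute_channel)) and O(not seal_envelope) yields O(not mute_channel).
So O(not mute_channel) holds, i.e. mute_channel is forbidden. None of the other listed options is forbidden under the premises.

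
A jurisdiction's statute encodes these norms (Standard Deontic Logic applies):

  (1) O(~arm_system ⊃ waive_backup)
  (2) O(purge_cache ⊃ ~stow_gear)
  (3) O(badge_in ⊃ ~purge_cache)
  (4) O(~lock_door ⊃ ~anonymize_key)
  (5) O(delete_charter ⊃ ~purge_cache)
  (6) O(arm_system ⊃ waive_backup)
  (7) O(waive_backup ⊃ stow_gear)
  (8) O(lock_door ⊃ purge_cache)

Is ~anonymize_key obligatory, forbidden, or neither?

Premises 1 and 6 cover both cases: O(~arm_system ⊃ waive_backup) and O(arm_system ⊃ waive_backup). Since ~arm_system ∨ arm_system is a tautology, O(waive_backup) follows.
Premise 7 is O(waive_backup ⊃ stow_gear); since O(waive_backup), deontic closure gives O(stow_gear).
Premise 2 is O(purge_cache ⊃ ~stow_gear); contrapositively O(stow_gear ⊃ ~purge_cache). Since O(stow_gear) holds, K gives O(~purge_cache).
The contrapositive of premise 8 (O(lock_door ⊃ purge_cache)) is O(~purge_cache ⊃ ~lock_door), and O(~purge_cache) is already established, so O(~lock_door).
Applying K to premise 4 (O(~lock_door ⊃ ~anonymize_key)) and O(~lock_door) yields O(~anonymize_key).
Premises 3, 5 do not contribute to this derivation.
Hence ~anonymize_key is obligatory.

Obligatory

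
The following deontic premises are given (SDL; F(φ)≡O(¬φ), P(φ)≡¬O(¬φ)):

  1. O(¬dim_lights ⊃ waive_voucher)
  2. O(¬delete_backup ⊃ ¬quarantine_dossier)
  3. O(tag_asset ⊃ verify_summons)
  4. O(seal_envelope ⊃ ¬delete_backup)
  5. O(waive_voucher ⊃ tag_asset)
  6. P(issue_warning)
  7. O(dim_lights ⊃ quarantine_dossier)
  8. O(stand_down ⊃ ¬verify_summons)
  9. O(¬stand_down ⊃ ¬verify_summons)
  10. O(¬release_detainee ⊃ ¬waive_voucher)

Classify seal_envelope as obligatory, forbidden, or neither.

By case analysis on stand_down: premise 8 gives O(stand_down ⊃ ¬verify_summons) and premise 9 gives O(¬stand_down ⊃ ¬verify_summons), so O(¬verify_summons) either way.
The contrapositive of premise 3 (O(tag_asset ⊃ verify_summons)) is O(¬verify_summons ⊃ ¬tag_asset), and O(¬verify_summons) is already established, so O(¬tag_asset).
The contrapositive of premise 5 (O(waive_voucher ⊃ tag_asset)) is O(¬tag_asset ⊃ ¬waive_voucher), and O(¬tag_asset) is already established, so O(¬waive_voucher).
Premise 1 is O(¬dim_lights ⊃ waive_voucher); contrapositively O(¬waive_voucher ⊃ dim_lights). Since O(¬waive_voucher) holds, K gives O(dim_lights).
Applying K to premise 7 (O(dim_lights ⊃ quarantine_dossier)) and O(dim_lights) yields O(quarantine_dossier).
The contrapositive of premise 2 (O(¬delete_backup ⊃ ¬quarantine_dossier)) is O(quarantine_dossier ⊃ delete_backup), and O(quarantine_dossier) is already established, so O(delete_backup).
The contrapositive of premise 4 (O(seal_envelope ⊃ ¬delete_backup)) is O(delete_backup ⊃ ¬seal_envelope), and O(delete_backup) is already established, so O(¬seal_envelope).
Premises 6, 10 do not contribute to this derivation.
Thus O(¬seal_envelope), which is F(seal_envelope): seal_envelope is forbidden.

Forbidden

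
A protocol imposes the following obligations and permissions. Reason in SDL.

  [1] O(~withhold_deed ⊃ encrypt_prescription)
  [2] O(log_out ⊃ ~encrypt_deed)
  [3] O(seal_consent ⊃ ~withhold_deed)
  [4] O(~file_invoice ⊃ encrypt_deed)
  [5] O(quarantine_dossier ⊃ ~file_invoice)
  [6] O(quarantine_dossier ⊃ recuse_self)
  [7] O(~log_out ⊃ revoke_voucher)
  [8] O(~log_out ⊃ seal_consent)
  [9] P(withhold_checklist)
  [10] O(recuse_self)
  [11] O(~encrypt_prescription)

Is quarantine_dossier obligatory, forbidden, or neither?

Forbidden

Premise 11 gives O(~encrypt_prescription).
The contrapositive of premise 1 (O(~withhold_deed ⊃ encrypt_prescription)) is O(~encrypt_prescription ⊃ withhold_deed), and O(~encrypt_prescription) is already established, so O(withhold_deed).
Premise 3 is O(seal_consent ⊃ ~withhold_deed); contrapositively O(withhold_deed ⊃ ~seal_consent). Since O(withhold_deed) holds, K gives O(~seal_consent).
The contrapositive of premise 8 (O(~log_out ⊃ seal_consent)) is O(~seal_consent ⊃ log_out), and O(~seal_consent) is already established, so O(log_out).
From O(log_out) and premise 2, O(log_out ⊃ ~encrypt_deed), we obtain O(~encrypt_deed).
The contrapositive of premise 4 (O(~file_invoice ⊃ encrypt_deed)) is O(~encrypt_deed ⊃ file_invoice), and O(~encrypt_deed) is already established, so O(file_invoice).
The contrapositive of premise 5 (O(quarantine_dossier ⊃ ~file_invoice)) is O(file_invoice ⊃ ~quarantine_dossier), and O(file_invoice) is already established, so O(~quarantine_dossier).
Premises 6, 7, 9, 10 do not contribute to this derivation.
Thus O(~quarantine_dossier), which is F(quarantine_dossier): quarantine_dossier is forbidden.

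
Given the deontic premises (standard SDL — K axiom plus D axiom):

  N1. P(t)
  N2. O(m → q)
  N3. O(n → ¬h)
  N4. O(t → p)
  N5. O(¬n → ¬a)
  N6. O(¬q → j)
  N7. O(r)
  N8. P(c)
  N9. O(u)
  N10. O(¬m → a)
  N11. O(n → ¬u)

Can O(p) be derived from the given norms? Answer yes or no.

No

Premise 4 is O(t → p), but O(t) is not derivable from the premises (the permission P(t) asserts only ¬O(¬t), not O(t)), so it does not yield O(p).
No other premise forces O(p). An ideal world satisfying every premise can still have p false, so O(p) is not derivable.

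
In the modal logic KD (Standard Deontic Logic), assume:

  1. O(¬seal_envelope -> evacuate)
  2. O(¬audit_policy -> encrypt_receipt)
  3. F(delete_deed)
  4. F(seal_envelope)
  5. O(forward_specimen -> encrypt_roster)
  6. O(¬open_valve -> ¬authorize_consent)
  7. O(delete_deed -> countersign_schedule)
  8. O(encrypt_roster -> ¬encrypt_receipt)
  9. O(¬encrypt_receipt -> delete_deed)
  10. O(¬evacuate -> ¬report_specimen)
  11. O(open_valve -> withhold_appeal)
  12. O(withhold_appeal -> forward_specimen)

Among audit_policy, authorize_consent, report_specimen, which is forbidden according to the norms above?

authorize_consent

Premise 3 is F(delete_deed), i.e. O(¬delete_deed).
Premise 9 is O(¬encrypt_receipt -> delete_deed); contrapositively O(¬delete_deed -> encrypt_receipt). Since O(¬delete_deed) holds, K gives O(encrypt_receipt).
Premise 8 is O(encrypt_roster -> ¬encrypt_receipt); contrapositively O(encrypt_receipt -> ¬encrypt_roster). Since O(encrypt_receipt) holds, K gives O(¬encrypt_roster).
Premise 5, O(forward_specimen -> encrypt_roster), contraposes to O(¬encrypt_roster -> ¬forward_specimen); with O(¬encrypt_roster) we get O(¬forward_specimen).
Premise 12, O(withhold_appeal -> forward_specimen), contraposes to O(¬forward_specimen -> ¬withhold_appeal); with O(¬forward_specimen) we get O(¬withhold_appeal).
Premise 11, O(open_valve -> withhold_appeal), contraposes to O(¬withhold_appeal -> ¬open_valve); with O(¬withhold_appeal) we get O(¬open_valve).
From O(¬open_valve) and premise 6, O(¬open_valve -> ¬authorize_consent), we obtain O(¬authorize_consent).
So O(¬authorize_consent) holds, i.e. authorize_consent is forbidden. None of the other listed options is forbidden under the premises.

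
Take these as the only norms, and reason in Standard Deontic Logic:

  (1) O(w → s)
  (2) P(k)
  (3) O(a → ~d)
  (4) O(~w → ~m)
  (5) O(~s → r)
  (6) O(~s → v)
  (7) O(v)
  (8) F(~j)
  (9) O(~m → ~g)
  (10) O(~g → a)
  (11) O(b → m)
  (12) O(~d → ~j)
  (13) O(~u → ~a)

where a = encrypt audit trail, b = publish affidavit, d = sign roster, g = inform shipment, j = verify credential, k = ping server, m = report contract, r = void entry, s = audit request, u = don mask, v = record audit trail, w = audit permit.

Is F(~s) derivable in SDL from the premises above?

Yes

Premise 8, F(~j), is equivalent to O(j).
The contrapositive of premise 12 (O(~d → ~j)) is O(j → d), and O(j) is already established, so O(d).
The contrapositive of premise 3 (O(a → ~d)) is O(d → ~a), and O(d) is already established, so O(~a).
Premise 10, O(~g → a), contraposes to O(~a → g); with O(~a) we get O(g).
Premise 9 is O(~m → ~g); contrapositively O(g → m). Since O(g) holds, K gives O(m).
Premise 4, O(~w → ~m), contraposes to O(m → w); with O(m) we get O(w).
Premise 1 is O(w → s); since O(w), deontic closure gives O(s).
Premises 2, 5, 6, 7, 11, 13 do not contribute to this derivation.
So O(s) holds, i.e. F(~s). The claim follows.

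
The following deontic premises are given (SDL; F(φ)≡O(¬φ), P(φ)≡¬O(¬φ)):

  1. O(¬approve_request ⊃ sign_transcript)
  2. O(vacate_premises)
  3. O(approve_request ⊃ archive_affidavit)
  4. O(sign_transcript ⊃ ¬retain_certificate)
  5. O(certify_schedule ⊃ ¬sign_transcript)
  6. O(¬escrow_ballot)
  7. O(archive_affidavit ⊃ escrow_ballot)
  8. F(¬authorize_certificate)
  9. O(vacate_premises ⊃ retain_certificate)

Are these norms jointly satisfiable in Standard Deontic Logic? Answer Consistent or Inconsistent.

Inconsistent

Premise 2 gives O(vacate_premises).
From O(vacate_premises) and premise 9, O(vacate_premises ⊃ retain_certificate), we obtain O(retain_certificate).
Premise 4 is O(sign_transcript ⊃ ¬retain_certificate); contrapositively O(retain_certificate ⊃ ¬sign_transcript). Since O(retain_certificate) holds, K gives O(¬sign_transcript).
Premise 1 is O(¬approve_request ⊃ sign_transcript); contrapositively O(¬sign_transcript ⊃ approve_request). Since O(¬sign_transcript) holds, K gives O(approve_request).
From O(approve_request) and premise 3, O(approve_request ⊃ archive_affidavit), we obtain O(archive_affidavit).
From O(archive_affidavit) and premise 7, O(archive_affidavit ⊃ escrow_ballot), we obtain O(escrow_ballot).
However, premise 6 gives O(¬escrow_ballot).
We now have both O(escrow_ballot) and O(¬escrow_ballot) — escrow_ballot is simultaneously obligatory and forbidden, violating the D-axiom.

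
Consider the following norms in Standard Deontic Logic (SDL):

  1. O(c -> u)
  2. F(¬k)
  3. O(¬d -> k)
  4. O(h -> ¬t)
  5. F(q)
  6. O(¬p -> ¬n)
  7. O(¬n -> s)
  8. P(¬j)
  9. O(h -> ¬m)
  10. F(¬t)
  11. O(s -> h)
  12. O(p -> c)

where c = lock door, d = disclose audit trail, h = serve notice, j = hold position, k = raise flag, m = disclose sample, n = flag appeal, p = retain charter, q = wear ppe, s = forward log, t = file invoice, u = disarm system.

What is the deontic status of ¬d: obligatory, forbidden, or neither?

Neither

Premise 3 is O(¬d -> k); even if O(k) held, inferring O(¬d) would be affirming the consequent — invalid.
No premise or chain of K-axiom applications forces O(¬d), and none forces O(d). So ¬d is neither obligatory nor forbidden under these norms.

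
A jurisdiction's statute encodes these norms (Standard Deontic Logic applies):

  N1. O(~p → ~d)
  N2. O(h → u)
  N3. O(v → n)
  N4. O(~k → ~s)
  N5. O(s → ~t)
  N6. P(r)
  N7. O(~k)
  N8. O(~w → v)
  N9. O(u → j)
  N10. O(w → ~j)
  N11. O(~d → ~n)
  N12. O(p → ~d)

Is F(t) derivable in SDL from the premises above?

Premise 5 is O(s → ~t), but O(s) is not derivable from the premises, so it does not yield O(~t).
No other premise forces O(~t). An ideal world satisfying every premise can still have t true, so F(t) is not derivable.

No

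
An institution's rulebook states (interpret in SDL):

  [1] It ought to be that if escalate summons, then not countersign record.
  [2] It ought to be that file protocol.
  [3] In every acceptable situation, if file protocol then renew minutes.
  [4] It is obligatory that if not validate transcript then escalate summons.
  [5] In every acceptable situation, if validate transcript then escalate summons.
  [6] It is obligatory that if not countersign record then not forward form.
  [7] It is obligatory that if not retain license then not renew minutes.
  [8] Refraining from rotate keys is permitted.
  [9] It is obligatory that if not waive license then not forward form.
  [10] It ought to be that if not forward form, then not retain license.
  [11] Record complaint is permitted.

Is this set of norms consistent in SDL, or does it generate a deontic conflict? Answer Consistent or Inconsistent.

Premises 4 and 5 cover both cases: O(¬validate_transcript → escalate_summons) and O(validate_transcript → escalate_summons). Since ¬validate_transcript ∨ validate_transcript is a tautology, O(escalate_summons) follows.
Premise 1 is O(escalate_summons → ¬countersign_record); since O(escalate_summons), deontic closure gives O(¬countersign_record).
From O(¬countersign_record) and premise 6, O(¬countersign_record → ¬forward_form), we obtain O(¬forward_form).
With premise 10, O(¬forward_form → ¬retain_license), the K-axiom yields O(¬retain_license).
Applying K to premise 7 (O(¬retain_license → ¬renew_minutes)) and O(¬retain_license) yields O(¬renew_minutes).
Premise 3, O(file_protocol → renew_minutes), contraposes to O(¬renew_minutes → ¬file_protocol); with O(¬renew_minutes) we get O(¬file_protocol).
Yet premise 2 states O(file_protocol).
We now have both O(¬file_protocol) and O(file_protocol) — file_protocol is simultaneously obligatory and forbidden, violating the D-axiom.

Inconsistent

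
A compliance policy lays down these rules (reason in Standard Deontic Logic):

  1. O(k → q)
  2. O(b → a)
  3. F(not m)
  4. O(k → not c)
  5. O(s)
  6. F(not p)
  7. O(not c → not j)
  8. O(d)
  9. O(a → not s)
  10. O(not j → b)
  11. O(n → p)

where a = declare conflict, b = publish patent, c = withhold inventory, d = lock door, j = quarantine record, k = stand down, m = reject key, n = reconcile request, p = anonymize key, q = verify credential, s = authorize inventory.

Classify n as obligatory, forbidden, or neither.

Premise 11 is O(n → p); even if O(p) held, inferring O(n) would be affirming the consequent — invalid.
No premise or chain of K-axiom applications forces O(n), and none forces O(not n). So n is neither obligatory nor forbidden under these norms.

Neither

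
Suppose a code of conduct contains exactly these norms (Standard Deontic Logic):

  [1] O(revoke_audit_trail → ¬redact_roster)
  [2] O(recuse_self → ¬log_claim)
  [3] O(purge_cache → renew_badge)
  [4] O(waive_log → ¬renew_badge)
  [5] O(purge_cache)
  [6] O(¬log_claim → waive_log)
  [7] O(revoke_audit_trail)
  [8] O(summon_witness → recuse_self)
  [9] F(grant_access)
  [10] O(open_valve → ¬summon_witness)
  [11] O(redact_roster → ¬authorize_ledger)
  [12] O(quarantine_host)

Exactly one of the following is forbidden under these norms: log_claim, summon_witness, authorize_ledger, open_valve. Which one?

Premise 5 gives O(purge_cache).
Premise 3 is O(purge_cache → renew_badge); since O(purge_cache), deontic closure gives O(renew_badge).
Premise 4, O(waive_log → ¬renew_badge), contraposes to O(renew_badge → ¬waive_log); with O(renew_badge) we get O(¬waive_log).
Premise 6 is O(¬log_claim → waive_log); contrapositively O(¬waive_log → log_claim). Since O(¬waive_log) holds, K gives O(log_claim).
Premise 2, O(recuse_self → ¬log_claim), contraposes to O(log_claim → ¬recuse_self); with O(log_claim) we get O(¬recuse_self).
Premise 8 is O(summon_witness → recuse_self); contrapositively O(¬recuse_self → ¬summon_witness). Since O(¬recuse_self) holds, K gives O(¬summon_witness).
So O(¬summon_witness) holds, i.e. summon_witness is forbidden. None of the other listed options is forbidden under the premises.

summon_witness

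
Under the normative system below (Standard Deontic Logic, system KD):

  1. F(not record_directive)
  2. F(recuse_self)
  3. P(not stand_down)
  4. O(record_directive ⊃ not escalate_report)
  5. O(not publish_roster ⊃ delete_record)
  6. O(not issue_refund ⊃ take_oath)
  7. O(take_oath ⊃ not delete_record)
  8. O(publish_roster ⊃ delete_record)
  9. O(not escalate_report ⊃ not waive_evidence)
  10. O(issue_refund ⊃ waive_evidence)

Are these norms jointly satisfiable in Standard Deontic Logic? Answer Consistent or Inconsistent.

Premises 8 and 5 are O(publish_roster ⊃ delete_record) and O(not publish_roster ⊃ delete_record); every ideal world satisfies publish_roster or not publish_roster, so in either case delete_record holds — hence O(delete_record).
The contrapositive of premise 7 (O(take_oath ⊃ not delete_record)) is O(delete_record ⊃ not take_oath), and O(delete_record) is already established, so O(not take_oath).
The contrapositive of premise 6 (O(not issue_refund ⊃ take_oath)) is O(not take_oath ⊃ issue_refund), and O(not take_oath) is already established, so O(issue_refund).
Applying K to premise 10 (O(issue_refund ⊃ waive_evidence)) and O(issue_refund) yields O(waive_evidence).
Premise 9, O(not escalate_report ⊃ not waive_evidence), contraposes to O(waive_evidence ⊃ escalate_report); with O(waive_evidence) we get O(escalate_report).
Premise 4 is O(record_directive ⊃ not escalate_report); contrapositively O(escalate_report ⊃ not record_directive). Since O(escalate_report) holds, K gives O(not record_directive).
Yet premise 1 is F(not record_directive), i.e. O(record_directive).
We now have both O(not record_directive) and O(record_directive) — record_directive is simultaneously obligatory and forbidden, violating the D-axiom.

Inconsistent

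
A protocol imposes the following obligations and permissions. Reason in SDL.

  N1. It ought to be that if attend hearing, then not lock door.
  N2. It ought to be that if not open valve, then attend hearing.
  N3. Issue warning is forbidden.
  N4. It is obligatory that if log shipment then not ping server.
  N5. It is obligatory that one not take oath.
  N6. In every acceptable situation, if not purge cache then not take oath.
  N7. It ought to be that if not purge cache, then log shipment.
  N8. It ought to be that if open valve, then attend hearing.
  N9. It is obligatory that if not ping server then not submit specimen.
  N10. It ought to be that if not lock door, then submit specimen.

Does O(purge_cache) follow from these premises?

Premises 2 and 8 cover both cases: O(¬open_valve → attend_hearing) and O(open_valve → attend_hearing). Since ¬open_valve ∨ open_valve is a tautology, O(attend_hearing) follows.
Premise 1 is O(attend_hearing → ¬lock_door); since O(attend_hearing), deontic closure gives O(¬lock_door).
Applying K to premise 10 (O(¬lock_door → submit_specimen)) and O(¬lock_door) yields O(submit_specimen).
The contrapositive of premise 9 (O(¬ping_server → ¬submit_specimen)) is O(submit_specimen → ping_server), and O(submit_specimen) is already established, so O(ping_server).
The contrapositive of premise 4 (O(log_shipment → ¬ping_server)) is O(ping_server → ¬log_shipment), and O(ping_server) is already established, so O(¬log_shipment).
Premise 7, O(¬purge_cache → log_shipment), contraposes to O(¬log_shipment → purge_cache); with O(¬log_shipment) we get O(purge_cache).
Premises 3, 5, 6 do not contribute to this derivation.
So O(purge_cache) follows.

Yes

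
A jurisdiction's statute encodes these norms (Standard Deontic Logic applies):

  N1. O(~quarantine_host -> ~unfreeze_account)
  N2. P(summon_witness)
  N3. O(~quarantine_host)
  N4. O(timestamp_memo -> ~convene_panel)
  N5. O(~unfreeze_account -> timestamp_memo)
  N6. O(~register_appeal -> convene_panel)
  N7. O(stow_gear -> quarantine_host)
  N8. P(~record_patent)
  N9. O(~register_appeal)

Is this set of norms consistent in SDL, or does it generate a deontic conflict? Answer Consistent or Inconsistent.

Inconsistent

Premise 9 states O(~register_appeal) outright.
With premise 6, O(~register_appeal -> convene_panel), the K-axiom yields O(convene_panel).
The contrapositive of premise 4 (O(timestamp_memo -> ~convene_panel)) is O(convene_panel -> ~timestamp_memo), and O(convene_panel) is already established, so O(~timestamp_memo).
The contrapositive of premise 5 (O(~unfreeze_account -> timestamp_memo)) is O(~timestamp_memo -> unfreeze_account), and O(~timestamp_memo) is already established, so O(unfreeze_account).
Premise 1, O(~quarantine_host -> ~unfreeze_account), contraposes to O(unfreeze_account -> quarantine_host); with O(unfreeze_account) we get O(quarantine_host).
But premise 3 directly asserts O(~quarantine_host).
We now have both O(quarantine_host) and O(~quarantine_host) — quarantine_host is simultaneously obligatory and forbidden, violating the D-axiom.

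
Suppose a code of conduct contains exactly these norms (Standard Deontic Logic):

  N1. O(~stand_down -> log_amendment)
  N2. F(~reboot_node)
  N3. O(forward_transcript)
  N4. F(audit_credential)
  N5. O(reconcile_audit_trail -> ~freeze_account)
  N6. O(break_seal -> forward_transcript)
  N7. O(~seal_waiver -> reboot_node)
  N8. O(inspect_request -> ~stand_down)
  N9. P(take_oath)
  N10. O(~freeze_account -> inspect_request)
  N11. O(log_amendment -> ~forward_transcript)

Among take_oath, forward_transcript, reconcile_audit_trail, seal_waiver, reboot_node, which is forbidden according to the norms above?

reconcile_audit_trail

From premise 3 we have O(forward_transcript).
Premise 11 is O(log_amendment -> ~forward_transcript); contrapositively O(forward_transcript -> ~log_amendment). Since O(forward_transcript) holds, K gives O(~log_amendment).
The contrapositive of premise 1 (O(~stand_down -> log_amendment)) is O(~log_amendment -> stand_down), and O(~log_amendment) is already established, so O(stand_down).
The contrapositive of premise 8 (O(inspect_request -> ~stand_down)) is O(stand_down -> ~inspect_request), and O(stand_down) is already established, so O(~inspect_request).
Premise 10 is O(~freeze_account -> inspect_request); contrapositively O(~inspect_request -> freeze_account). Since O(~inspect_request) holds, K gives O(freeze_account).
Premise 5, O(reconcile_audit_trail -> ~freeze_account), contraposes to O(freeze_account -> ~reconcile_audit_trail); with O(freeze_account) we get O(~reconcile_audit_trail).
So O(~reconcile_audit_trail) holds, i.e. reconcile_audit_trail is forbidden. None of the other listed options is forbidden under the premises.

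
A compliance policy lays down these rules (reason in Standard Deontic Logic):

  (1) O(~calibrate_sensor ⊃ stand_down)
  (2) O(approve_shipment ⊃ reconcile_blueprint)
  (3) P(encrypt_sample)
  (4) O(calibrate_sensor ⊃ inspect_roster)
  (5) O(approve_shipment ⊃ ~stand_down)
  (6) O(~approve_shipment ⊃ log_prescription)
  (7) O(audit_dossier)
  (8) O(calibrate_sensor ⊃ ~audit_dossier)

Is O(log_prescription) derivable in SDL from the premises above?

Premise 7 states O(audit_dossier) outright.
Premise 8 is O(calibrate_sensor ⊃ ~audit_dossier); contrapositively O(audit_dossier ⊃ ~calibrate_sensor). Since O(audit_dossier) holds, K gives O(~calibrate_sensor).
Applying K to premise 1 (O(~calibrate_sensor ⊃ stand_down)) and O(~calibrate_sensor) yields O(stand_down).
Premise 5, O(approve_shipment ⊃ ~stand_down), contraposes to O(stand_down ⊃ ~approve_shipment); with O(stand_down) we get O(~approve_shipment).
Applying K to premise 6 (O(~approve_shipment ⊃ log_prescription)) and O(~approve_shipment) yields O(log_prescription).
Premises 2, 3, 4 do not contribute to this derivation.
So O(log_prescription) follows.

Yes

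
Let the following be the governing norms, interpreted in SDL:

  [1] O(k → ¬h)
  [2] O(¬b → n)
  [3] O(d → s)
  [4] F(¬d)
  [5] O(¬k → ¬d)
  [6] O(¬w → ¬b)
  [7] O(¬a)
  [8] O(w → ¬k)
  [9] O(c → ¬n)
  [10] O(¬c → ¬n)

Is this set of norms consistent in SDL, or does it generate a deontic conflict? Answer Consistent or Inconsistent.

Premises 9 and 10 are O(c → ¬n) and O(¬c → ¬n); every ideal world satisfies c or ¬c, so in either case ¬n holds — hence O(¬n).
The contrapositive of premise 2 (O(¬b → n)) is O(¬n → b), and O(¬n) is already established, so O(b).
Premise 6 is O(¬w → ¬b); contrapositively O(b → w). Since O(b) holds, K gives O(w).
With premise 8, O(w → ¬k), the K-axiom yields O(¬k).
With premise 5, O(¬k → ¬d), the K-axiom yields O(¬d).
But premise 4, F(¬d), means O(d).
We now have both O(¬d) and O(d) — d is simultaneously obligatory and forbidden, violating the D-axiom.

Inconsistent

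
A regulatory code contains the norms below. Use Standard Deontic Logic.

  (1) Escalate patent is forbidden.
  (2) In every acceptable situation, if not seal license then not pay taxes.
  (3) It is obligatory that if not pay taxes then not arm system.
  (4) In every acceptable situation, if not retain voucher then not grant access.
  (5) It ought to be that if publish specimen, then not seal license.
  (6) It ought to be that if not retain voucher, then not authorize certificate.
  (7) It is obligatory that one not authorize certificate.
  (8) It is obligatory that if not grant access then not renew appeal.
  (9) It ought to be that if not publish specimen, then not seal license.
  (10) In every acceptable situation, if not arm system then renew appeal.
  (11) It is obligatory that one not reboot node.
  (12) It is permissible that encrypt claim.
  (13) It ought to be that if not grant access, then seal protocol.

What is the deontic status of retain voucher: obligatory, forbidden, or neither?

Obligatory

Premises 9 and 5 cover both cases: O(¬publish_specimen → ¬seal_license) and O(publish_specimen → ¬seal_license). Since ¬publish_specimen ∨ publish_specimen is a tautology, O(¬seal_license) follows.
Premise 2 is O(¬seal_license → ¬pay_taxes); since O(¬seal_license), deontic closure gives O(¬pay_taxes).
With premise 3, O(¬pay_taxes → ¬arm_system), the K-axiom yields O(¬arm_system).
From O(¬arm_system) and premise 10, O(¬arm_system → renew_appeal), we obtain O(renew_appeal).
Premise 8, O(¬grant_access → ¬renew_appeal), contraposes to O(renew_appeal → grant_access); with O(renew_appeal) we get O(grant_access).
The contrapositive of premise 4 (O(¬retain_voucher → ¬grant_access)) is O(grant_access → retain_voucher), and O(grant_access) is already established, so O(retain_voucher).
Premises 1, 6, 7, 11, 12, 13 do not contribute to this derivation.
Hence retain_voucher is obligatory.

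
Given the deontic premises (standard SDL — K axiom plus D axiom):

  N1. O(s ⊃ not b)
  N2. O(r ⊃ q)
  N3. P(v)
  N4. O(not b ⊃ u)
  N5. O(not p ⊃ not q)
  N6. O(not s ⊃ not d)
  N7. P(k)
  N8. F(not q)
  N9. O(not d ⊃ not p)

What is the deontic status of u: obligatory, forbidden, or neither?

Obligatory

Premise 8, F(not q), is equivalent to O(q).
The contrapositive of premise 5 (O(not p ⊃ not q)) is O(q ⊃ p), and O(q) is already established, so O(p).
Premise 9, O(not d ⊃ not p), contraposes to O(p ⊃ d); with O(p) we get O(d).
Premise 6 is O(not s ⊃ not d); contrapositively O(d ⊃ s). Since O(d) holds, K gives O(s).
With premise 1, O(s ⊃ not b), the K-axiom yields O(not b).
With premise 4, O(not b ⊃ u), the K-axiom yields O(u).
Premises 2, 3, 7 do not contribute to this derivation.
Hence u is obligatory.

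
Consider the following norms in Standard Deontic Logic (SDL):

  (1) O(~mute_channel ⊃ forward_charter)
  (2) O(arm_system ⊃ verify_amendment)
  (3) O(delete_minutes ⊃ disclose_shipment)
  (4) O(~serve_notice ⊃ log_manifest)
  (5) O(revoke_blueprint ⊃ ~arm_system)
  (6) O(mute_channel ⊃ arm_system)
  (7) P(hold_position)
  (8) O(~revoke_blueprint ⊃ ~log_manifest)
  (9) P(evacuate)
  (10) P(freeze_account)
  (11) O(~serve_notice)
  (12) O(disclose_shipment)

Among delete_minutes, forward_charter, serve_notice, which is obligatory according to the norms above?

Premise 11 gives O(~serve_notice).
Applying K to premise 4 (O(~serve_notice ⊃ log_manifest)) and O(~serve_notice) yields O(log_manifest).
The contrapositive of premise 8 (O(~revoke_blueprint ⊃ ~log_manifest)) is O(log_manifest ⊃ revoke_blueprint), and O(log_manifest) is already established, so O(revoke_blueprint).
With premise 5, O(revoke_blueprint ⊃ ~arm_system), the K-axiom yields O(~arm_system).
Premise 6 is O(mute_channel ⊃ arm_system); contrapositively O(~arm_system ⊃ ~mute_channel). Since O(~arm_system) holds, K gives O(~mute_channel).
From O(~mute_channel) and premise 1, O(~mute_channel ⊃ forward_charter), we obtain O(forward_charter).
So O(forward_charter) holds — forward_charter is obligatory. None of the other listed options is made obligatory by any chain of premises.

forward_charter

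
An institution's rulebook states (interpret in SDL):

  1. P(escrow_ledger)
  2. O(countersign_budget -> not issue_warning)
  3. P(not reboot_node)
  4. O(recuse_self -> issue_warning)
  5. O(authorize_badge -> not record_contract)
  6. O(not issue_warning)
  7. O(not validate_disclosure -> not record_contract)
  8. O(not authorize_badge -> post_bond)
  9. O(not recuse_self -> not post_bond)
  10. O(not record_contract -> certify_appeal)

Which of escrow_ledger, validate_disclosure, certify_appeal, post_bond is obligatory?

certify_appeal

Premise 6 states O(not issue_warning) outright.
Premise 4, O(recuse_self -> issue_warning), contraposes to O(not issue_warning -> not recuse_self); with O(not issue_warning) we get O(not recuse_self).
Premise 9 is O(not recuse_self -> not post_bond); since O(not recuse_self), deontic closure gives O(not post_bond).
The contrapositive of premise 8 (O(not authorize_badge -> post_bond)) is O(not post_bond -> authorize_badge), and O(not post_bond) is already established, so O(authorize_badge).
Premise 5 is O(authorize_badge -> not record_contract); since O(authorize_badge), deontic closure gives O(not record_contract).
Applying K to premise 10 (O(not record_contract -> certify_appeal)) and O(not record_contract) yields O(certify_appeal).
So O(certify_appeal) holds — certify_appeal is obligatory. None of the other listed options is made obligatory by any chain of premises.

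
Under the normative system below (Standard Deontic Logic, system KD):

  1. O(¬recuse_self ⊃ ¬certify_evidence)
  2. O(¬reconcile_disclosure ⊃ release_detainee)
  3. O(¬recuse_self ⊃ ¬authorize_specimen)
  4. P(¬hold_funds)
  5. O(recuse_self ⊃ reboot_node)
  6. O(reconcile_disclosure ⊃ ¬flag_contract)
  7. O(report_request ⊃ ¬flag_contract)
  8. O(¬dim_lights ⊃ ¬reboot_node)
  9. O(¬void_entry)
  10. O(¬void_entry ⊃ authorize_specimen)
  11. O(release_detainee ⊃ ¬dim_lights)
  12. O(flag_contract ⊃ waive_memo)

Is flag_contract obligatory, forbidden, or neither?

Forbidden

Premise 9 gives O(¬void_entry).
From O(¬void_entry) and premise 10, O(¬void_entry ⊃ authorize_specimen), we obtain O(authorize_specimen).
Premise 3, O(¬recuse_self ⊃ ¬authorize_specimen), contraposes to O(authorize_specimen ⊃ recuse_self); with O(authorize_specimen) we get O(recuse_self).
With premise 5, O(recuse_self ⊃ reboot_node), the K-axiom yields O(reboot_node).
Premise 8 is O(¬dim_lights ⊃ ¬reboot_node); contrapositively O(reboot_node ⊃ dim_lights). Since O(reboot_node) holds, K gives O(dim_lights).
Premise 11 is O(release_detainee ⊃ ¬dim_lights); contrapositively O(dim_lights ⊃ ¬release_detainee). Since O(dim_lights) holds, K gives O(¬release_detainee).
The contrapositive of premise 2 (O(¬reconcile_disclosure ⊃ release_detainee)) is O(¬release_detainee ⊃ reconcile_disclosure), and O(¬release_detainee) is already established, so O(reconcile_disclosure).
Premise 6 is O(reconcile_disclosure ⊃ ¬flag_contract); since O(reconcile_disclosure), deontic closure gives O(¬flag_contract).
Premises 1, 4, 7, 12 do not contribute to this derivation.
Thus O(¬flag_contract), which is F(flag_contract): flag_contract is forbidden.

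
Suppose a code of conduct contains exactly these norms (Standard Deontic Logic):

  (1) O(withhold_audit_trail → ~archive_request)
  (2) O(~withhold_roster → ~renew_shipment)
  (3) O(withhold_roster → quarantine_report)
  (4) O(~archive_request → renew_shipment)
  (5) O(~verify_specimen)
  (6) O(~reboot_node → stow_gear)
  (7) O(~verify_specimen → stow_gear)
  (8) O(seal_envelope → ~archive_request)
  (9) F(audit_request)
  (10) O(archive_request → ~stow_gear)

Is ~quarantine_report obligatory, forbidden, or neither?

From premise 5 we have O(~verify_specimen).
With premise 7, O(~verify_specimen → stow_gear), the K-axiom yields O(stow_gear).
Premise 10 is O(archive_request → ~stow_gear); contrapositively O(stow_gear → ~archive_request). Since O(stow_gear) holds, K gives O(~archive_request).
From O(~archive_request) and premise 4, O(~archive_request → renew_shipment), we obtain O(renew_shipment).
Premise 2 is O(~withhold_roster → ~renew_shipment); contrapositively O(renew_shipment → withhold_roster). Since O(renew_shipment) holds, K gives O(withhold_roster).
From O(withhold_roster) and premise 3, O(withhold_roster → quarantine_report), we obtain O(quarantine_report).
Premises 1, 6, 8, 9 do not contribute to this derivation.
Thus O(quarantine_report), which is F(~quarantine_report): ~quarantine_report is forbidden.

Forbidden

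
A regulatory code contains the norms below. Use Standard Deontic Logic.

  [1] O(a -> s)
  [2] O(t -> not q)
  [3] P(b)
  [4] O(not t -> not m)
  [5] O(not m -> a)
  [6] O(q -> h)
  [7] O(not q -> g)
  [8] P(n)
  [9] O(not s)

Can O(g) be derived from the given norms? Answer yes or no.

Yes

Premise 9 gives O(not s).
Premise 1 is O(a -> s); contrapositively O(not s -> not a). Since O(not s) holds, K gives O(not a).
Premise 5 is O(not m -> a); contrapositively O(not a -> m). Since O(not a) holds, K gives O(m).
Premise 4 is O(not t -> not m); contrapositively O(m -> t). Since O(m) holds, K gives O(t).
Premise 2 is O(t -> not q); since O(t), deontic closure gives O(not q).
With premise 7, O(not q -> g), the K-axiom yields O(g).
Premises 3, 6, 8 do not contribute to this derivation.
So O(g) follows.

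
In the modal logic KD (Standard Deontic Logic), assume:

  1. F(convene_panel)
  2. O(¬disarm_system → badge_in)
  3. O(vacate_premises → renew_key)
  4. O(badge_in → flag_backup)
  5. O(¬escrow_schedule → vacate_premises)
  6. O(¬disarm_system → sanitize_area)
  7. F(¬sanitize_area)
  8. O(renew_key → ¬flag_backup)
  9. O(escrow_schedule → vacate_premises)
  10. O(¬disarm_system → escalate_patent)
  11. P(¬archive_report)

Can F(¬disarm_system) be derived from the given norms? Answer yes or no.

Yes

Premises 5 and 9 cover both cases: O(¬escrow_schedule → vacate_premises) and O(escrow_schedule → vacate_premises). Since ¬escrow_schedule ∨ escrow_schedule is a tautology, O(vacate_premises) follows.
With premise 3, O(vacate_premises → renew_key), the K-axiom yields O(renew_key).
With premise 8, O(renew_key → ¬flag_backup), the K-axiom yields O(¬flag_backup).
Premise 4, O(badge_in → flag_backup), contraposes to O(¬flag_backup → ¬badge_in); with O(¬flag_backup) we get O(¬badge_in).
Premise 2, O(¬disarm_system → badge_in), contraposes to O(¬badge_in → disarm_system); with O(¬badge_in) we get O(disarm_system).
Premises 1, 6, 7, 10, 11 do not contribute to this derivation.
So O(disarm_system) holds, i.e. F(¬disarm_system). The claim follows.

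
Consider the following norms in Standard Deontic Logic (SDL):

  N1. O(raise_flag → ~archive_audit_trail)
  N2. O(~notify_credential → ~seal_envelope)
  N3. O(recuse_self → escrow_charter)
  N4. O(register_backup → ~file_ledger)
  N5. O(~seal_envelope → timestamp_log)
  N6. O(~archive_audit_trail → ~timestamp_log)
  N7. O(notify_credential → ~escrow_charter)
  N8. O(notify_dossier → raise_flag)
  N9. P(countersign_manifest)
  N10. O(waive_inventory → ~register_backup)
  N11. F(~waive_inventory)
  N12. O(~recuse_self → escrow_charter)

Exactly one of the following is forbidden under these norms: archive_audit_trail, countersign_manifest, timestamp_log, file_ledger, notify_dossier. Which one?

Premises 12 and 3 are O(~recuse_self → escrow_charter) and O(recuse_self → escrow_charter); every ideal world satisfies ~recuse_self or recuse_self, so in either case escrow_charter holds — hence O(escrow_charter).
The contrapositive of premise 7 (O(notify_credential → ~escrow_charter)) is O(escrow_charter → ~notify_credential), and O(escrow_charter) is already established, so O(~notify_credential).
With premise 2, O(~notify_credential → ~seal_envelope), the K-axiom yields O(~seal_envelope).
Applying K to premise 5 (O(~seal_envelope → timestamp_log)) and O(~seal_envelope) yields O(timestamp_log).
Premise 6 is O(~archive_audit_trail → ~timestamp_log); contrapositively O(timestamp_log → archive_audit_trail). Since O(timestamp_log) holds, K gives O(archive_audit_trail).
Premise 1 is O(raise_flag → ~archive_audit_trail); contrapositively O(archive_audit_trail → ~raise_flag). Since O(archive_audit_trail) holds, K gives O(~raise_flag).
Premise 8 is O(notify_dossier → raise_flag); contrapositively O(~raise_flag → ~notify_dossier). Since O(~raise_flag) holds, K gives O(~notify_dossier).
So O(~notify_dossier) holds, i.e. notify_dossier is forbidden. None of the other listed options is forbidden under the premises.

notify_dossier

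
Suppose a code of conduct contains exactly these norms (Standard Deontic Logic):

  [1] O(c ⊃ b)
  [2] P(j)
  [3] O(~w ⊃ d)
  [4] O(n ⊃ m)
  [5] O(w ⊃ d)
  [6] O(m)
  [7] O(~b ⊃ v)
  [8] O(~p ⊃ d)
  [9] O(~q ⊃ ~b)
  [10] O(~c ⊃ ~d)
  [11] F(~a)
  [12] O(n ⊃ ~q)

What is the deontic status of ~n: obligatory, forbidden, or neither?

Obligatory

Premises 5 and 3 are O(w ⊃ d) and O(~w ⊃ d); every ideal world satisfies w or ~w, so in either case d holds — hence O(d).
Premise 10, O(~c ⊃ ~d), contraposes to O(d ⊃ c); with O(d) we get O(c).
From O(c) and premise 1, O(c ⊃ b), we obtain O(b).
Premise 9, O(~q ⊃ ~b), contraposes to O(b ⊃ q); with O(b) we get O(q).
The contrapositive of premise 12 (O(n ⊃ ~q)) is O(q ⊃ ~n), and O(q) is already established, so O(~n).
Premises 2, 4, 6, 7, 8, 11 do not contribute to this derivation.
Hence ~n is obligatory.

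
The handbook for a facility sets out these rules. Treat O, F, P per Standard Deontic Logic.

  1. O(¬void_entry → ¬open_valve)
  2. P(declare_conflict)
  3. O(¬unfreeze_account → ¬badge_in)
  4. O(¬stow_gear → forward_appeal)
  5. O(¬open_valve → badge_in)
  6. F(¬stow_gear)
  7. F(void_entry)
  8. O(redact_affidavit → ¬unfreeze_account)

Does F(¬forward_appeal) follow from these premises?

No

Premise 4 is O(¬stow_gear → forward_appeal), but O(¬stow_gear) is not derivable from the premises, so it does not yield O(forward_appeal).
No other premise forces O(forward_appeal). An ideal world satisfying every premise can still have ¬forward_appeal true, so F(¬forward_appeal) is not derivable.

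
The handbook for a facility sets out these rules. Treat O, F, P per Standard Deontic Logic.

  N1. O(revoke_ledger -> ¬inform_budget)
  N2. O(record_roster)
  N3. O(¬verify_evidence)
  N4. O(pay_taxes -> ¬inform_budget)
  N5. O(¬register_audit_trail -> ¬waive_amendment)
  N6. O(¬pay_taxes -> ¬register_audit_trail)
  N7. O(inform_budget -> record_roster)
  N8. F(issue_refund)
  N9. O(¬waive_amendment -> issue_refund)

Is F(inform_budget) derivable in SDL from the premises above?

Yes

Premise 8, F(issue_refund), is equivalent to O(¬issue_refund).
Premise 9 is O(¬waive_amendment -> issue_refund); contrapositively O(¬issue_refund -> waive_amendment). Since O(¬issue_refund) holds, K gives O(waive_amendment).
The contrapositive of premise 5 (O(¬register_audit_trail -> ¬waive_amendment)) is O(waive_amendment -> register_audit_trail), and O(waive_amendment) is already established, so O(register_audit_trail).
Premise 6 is O(¬pay_taxes -> ¬register_audit_trail); contrapositively O(register_audit_trail -> pay_taxes). Since O(register_audit_trail) holds, K gives O(pay_taxes).
With premise 4, O(pay_taxes -> ¬inform_budget), the K-axiom yields O(¬inform_budget).
Premises 1, 2, 3, 7 do not contribute to this derivation.
So O(¬inform_budget) holds, i.e. F(inform_budget). The claim follows.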